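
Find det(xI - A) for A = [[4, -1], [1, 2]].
χ_A(x) = (x - 3)^2

xI - A = [[x - 4, 1], [-1, x - 2]].

Expanding det(xI - A) along the first row:
det(xI - A) = + (x - 4)·det([[x - 2]]) - (1)·det([[-1]]).

Evaluating gives χ_A(x) = x^2 - 6x + 9 = (x - 3)^2.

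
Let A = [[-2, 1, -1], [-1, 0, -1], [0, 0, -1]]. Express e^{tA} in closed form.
A has Jordan form J = [[-1, 1, 0], [0, -1, 0], [0, 0, -1]] with A = PJP^{-1}, so e^{tA} = P e^{tJ} P^{-1}.

For a Jordan block J_k(λ), e^{tJ_k(λ)} = e^{λt} · (I + tN + t^2 N^2/2! + ... + t^{k-1} N^{k-1}/(k-1)!) where N is the nilpotent superdiagonal part.

Assembling the blocks and conjugating back gives the entries of e^{tA} as shown above.

e^{tA} = [[(1 - t)*e^{-t}, t*e^{-t}, -t*e^{-t}], [-t*e^{-t}, (t + 1)*e^{-t}, -t*e^{-t}], [0, 0, e^{-t}]]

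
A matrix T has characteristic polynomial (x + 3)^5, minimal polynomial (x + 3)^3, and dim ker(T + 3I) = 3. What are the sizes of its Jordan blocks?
λ = -3: algebraic multiplicity 5 (exponent in χ_T), largest block size 3 (exponent in m_T), 3 blocks (geometric multiplicity). These force block sizes [3, 1, 1].

Jordan blocks: (-3, 3), (-3, 1), (-3, 1)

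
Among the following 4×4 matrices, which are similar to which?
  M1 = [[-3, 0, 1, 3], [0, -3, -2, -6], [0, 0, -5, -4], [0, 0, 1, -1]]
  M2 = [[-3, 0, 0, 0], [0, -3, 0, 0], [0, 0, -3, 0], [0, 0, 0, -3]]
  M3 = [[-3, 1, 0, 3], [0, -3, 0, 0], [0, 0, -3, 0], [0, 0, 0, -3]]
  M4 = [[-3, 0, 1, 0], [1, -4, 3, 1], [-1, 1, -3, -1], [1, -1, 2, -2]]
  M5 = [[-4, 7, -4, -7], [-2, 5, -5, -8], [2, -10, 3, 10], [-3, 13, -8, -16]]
3 classes: {M1, M4, M5}, {M2}, {M3}

Characteristic polynomials: χ_{M1} = (x + 3)^4, χ_{M2} = (x + 3)^4, χ_{M3} = (x + 3)^4, χ_{M4} = (x + 3)^4, χ_{M5} = (x + 3)^4.

{M1, M4, M5}: invariant factors x + 3, (x + 3)^3.

{M2}: invariant factors x + 3, x + 3, x + 3, x + 3.

{M3}: invariant factors x + 3, x + 3, (x + 3)^2.

Matrices are similar if and only if their invariant-factor lists agree; the partition into similarity classes is {M1, M4, M5}, {M2}, {M3}.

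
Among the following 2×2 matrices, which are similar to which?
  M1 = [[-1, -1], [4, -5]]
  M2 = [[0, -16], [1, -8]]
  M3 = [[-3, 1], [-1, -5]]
2 classes: {M1}, {M2, M3}

Characteristic polynomials: χ_{M1} = (x + 3)^2, χ_{M2} = (x + 4)^2, χ_{M3} = (x + 4)^2.

{M1}: invariant factors (x + 3)^2.

{M2, M3}: invariant factors (x + 4)^2.

Matrices are similar if and only if their invariant-factor lists agree; the partition into similarity classes is {M1}, {M2, M3}.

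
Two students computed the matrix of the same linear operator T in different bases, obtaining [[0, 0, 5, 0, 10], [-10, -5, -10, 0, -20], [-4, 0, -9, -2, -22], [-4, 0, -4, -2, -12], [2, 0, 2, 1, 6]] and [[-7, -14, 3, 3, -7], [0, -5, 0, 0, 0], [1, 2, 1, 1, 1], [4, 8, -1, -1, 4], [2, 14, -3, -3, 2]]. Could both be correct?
Yes.

Two matrices over a field are similar if and only if they have the same invariant factors.

Both A and B have characteristic polynomial x^3(x + 5)^2 and minimal polynomial x^2(x + 5). Computing further, both have invariant factors x(x + 5), x^2(x + 5). Hence A and B are similar.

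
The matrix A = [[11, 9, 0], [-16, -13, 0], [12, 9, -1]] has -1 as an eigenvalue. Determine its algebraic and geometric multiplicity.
The characteristic polynomial is (x + 1)^3, so the factor x + 1 appears with exponent 3: the algebraic multiplicity is 3.

rank(A + I) = 1, so the eigenspace has dimension 3 - 1 = 2: the geometric multiplicity is 2.

Since 2 < 3, A is not diagonalizable.

algebraic multiplicity 3, geometric multiplicity 2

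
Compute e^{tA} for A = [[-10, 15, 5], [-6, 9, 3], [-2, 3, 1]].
A has Jordan form J = [[0, 1, 0], [0, 0, 0], [0, 0, 0]] with A = PJP^{-1}, so e^{tA} = P e^{tJ} P^{-1}.

For a Jordan block J_k(λ), e^{tJ_k(λ)} = e^{λt} · (I + tN + t^2 N^2/2! + ... + t^{k-1} N^{k-1}/(k-1)!) where N is the nilpotent superdiagonal part.

Assembling the blocks and conjugating back gives the entries of e^{tA} as shown above.

e^{tA} = [[1 - 10*t, 15*t, 5*t], [-6*t, 9*t + 1, 3*t], [-2*t, 3*t, t + 1]]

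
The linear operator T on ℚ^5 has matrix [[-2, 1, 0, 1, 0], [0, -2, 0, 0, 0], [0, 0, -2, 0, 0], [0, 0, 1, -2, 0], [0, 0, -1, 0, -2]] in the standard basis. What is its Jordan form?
The characteristic polynomial is det(xI - A) = (x + 2)^5, so the eigenvalues are -2 (algebraic multiplicity 5).

For λ = -2: rank(A + 2I) = 2, rank((A + 2I)^2) = 1, rank((A + 2I)^3) = 0. The eigenspace has dimension 5 - 2 = 3, so there are 3 Jordan blocks; the rank sequence gives block sizes [3, 1, 1].

Assembling the blocks gives the Jordan form J above.

J = [[-2, 1, 0, 0, 0], [0, -2, 1, 0, 0], [0, 0, -2, 0, 0], [0, 0, 0, -2, 0], [0, 0, 0, 0, -2]]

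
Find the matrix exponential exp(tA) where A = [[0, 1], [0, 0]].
A has Jordan form J = [[0, 1], [0, 0]] with A = PJP^{-1}, so e^{tA} = P e^{tJ} P^{-1}.

For a Jordan block J_k(λ), e^{tJ_k(λ)} = e^{λt} · (I + tN + t^2 N^2/2! + ... + t^{k-1} N^{k-1}/(k-1)!) where N is the nilpotent superdiagonal part.

Assembling the blocks and conjugating back gives the entries of e^{tA} as shown above.

e^{tA} = [[1, t], [0, 1]]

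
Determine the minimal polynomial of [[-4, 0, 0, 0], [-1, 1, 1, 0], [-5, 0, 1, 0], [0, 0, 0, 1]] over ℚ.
m_A(x) = (x - 1)^2(x + 4)

The characteristic polynomial factors as (x - 1)^3(x + 4). The minimal polynomial is ∏(x - λ)^{k_λ} where k_λ is the size of the largest Jordan block at λ.

For λ = -4: rank(A + 4I) = 3, and the largest Jordan block has size 1 (the smallest k with rank((A + 4I)^k) = rank((A + 4I)^(k+1))).
For λ = 1: rank(A - I) = 2, and the largest Jordan block has size 2 (the smallest k with rank((A - I)^k) = rank((A - I)^(k+1))).

So m_A(x) = (x - 1)^2(x + 4).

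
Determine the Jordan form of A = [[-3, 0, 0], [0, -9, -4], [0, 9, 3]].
J = [[-3, 1, 0], [0, -3, 0], [0, 0, -3]]

The characteristic polynomial is det(xI - A) = (x + 3)^3, so the eigenvalues are -3 (algebraic multiplicity 3).

For λ = -3: rank(A + 3I) = 1, rank((A + 3I)^2) = 0. The eigenspace has dimension 3 - 1 = 2, so there are 2 Jordan blocks; the rank sequence gives block sizes [2, 1].

Assembling the blocks gives the Jordan form J above.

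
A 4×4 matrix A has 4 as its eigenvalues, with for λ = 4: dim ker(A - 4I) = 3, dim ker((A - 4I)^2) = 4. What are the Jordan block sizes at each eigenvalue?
λ = 4: successive nullity increments [3, 1] count blocks of size ≥ k; block sizes are [2, 1, 1].

Jordan blocks: (4, 2), (4, 1), (4, 1)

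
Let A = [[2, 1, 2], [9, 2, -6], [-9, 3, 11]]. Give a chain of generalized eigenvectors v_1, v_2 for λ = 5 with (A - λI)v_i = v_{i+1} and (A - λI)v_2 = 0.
v_1 = [[0, 1, 0]]^T, v_2 = [[1, -3, 3]]^T

We seek v_1 ∈ ker((A - 5I)^2) \ ker(A - 5I), then set v_{i+1} = (A - 5I) v_i.

One such chain is v_1 = [[0, 1, 0]]^T, v_2 = [[1, -3, 3]]^T. Check: (A - 5I) v_2 = [[0, 0, 0]]^T = 0.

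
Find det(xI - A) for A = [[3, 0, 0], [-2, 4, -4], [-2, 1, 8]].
χ_A(x) = (x - 6)^2(x - 3)

xI - A = [[x - 3, 0, 0], [2, x - 4, 4], [2, -1, x - 8]].

Expanding det(xI - A) along the first row:
det(xI - A) = + (x - 3)·det([[x - 4, 4], [-1, x - 8]]) - (0)·det([[2, 4], [2, x - 8]]) + (0)·det([[2, x - 4], [2, -1]]).

Evaluating gives χ_A(x) = x^3 - 15x^2 + 72x - 108 = (x - 6)^2(x - 3).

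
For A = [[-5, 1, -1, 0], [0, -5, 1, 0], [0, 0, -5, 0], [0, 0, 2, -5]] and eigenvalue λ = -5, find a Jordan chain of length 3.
We seek v_1 ∈ ker((A + 5I)^3) \ ker((A + 5I)^2), then set v_{i+1} = (A + 5I) v_i.

One such chain is v_1 = [[-3, -1, 1, 1]]^T, v_2 = [[-2, 1, 0, 2]]^T, v_3 = [[1, 0, 0, 0]]^T. Check: (A + 5I) v_3 = [[0, 0, 0, 0]]^T = 0.

v_1 = [[-3, -1, 1, 1]]^T, v_2 = [[-2, 1, 0, 2]]^T, v_3 = [[1, 0, 0, 0]]^T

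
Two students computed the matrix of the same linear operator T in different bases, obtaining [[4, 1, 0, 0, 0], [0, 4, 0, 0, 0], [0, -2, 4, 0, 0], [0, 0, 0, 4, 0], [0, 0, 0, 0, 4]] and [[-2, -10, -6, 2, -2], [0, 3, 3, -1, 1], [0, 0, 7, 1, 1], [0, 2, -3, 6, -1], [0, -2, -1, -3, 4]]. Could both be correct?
No.

trace(A) = 20 but trace(B) = 18. The trace is a similarity invariant, so A and B are not similar.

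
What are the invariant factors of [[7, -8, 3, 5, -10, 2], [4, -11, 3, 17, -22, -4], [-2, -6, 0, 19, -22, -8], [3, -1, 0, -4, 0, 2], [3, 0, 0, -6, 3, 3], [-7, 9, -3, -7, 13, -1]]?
The Jordan structure of A has elementary divisors (x + 3), (x + 3), x^2, x^2. Arranging the block sizes at each eigenvalue in decreasing order and taking row products gives the invariant factors.

Invariant factors (smallest first, each dividing the next): x^2(x + 3), x^2(x + 3).

Check: the last factor x^2(x + 3) is the minimal polynomial, and the product x^4(x + 3)^2 is the characteristic polynomial.

x^2(x + 3), x^2(x + 3)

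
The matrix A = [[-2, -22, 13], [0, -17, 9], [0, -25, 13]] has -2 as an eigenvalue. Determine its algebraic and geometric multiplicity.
algebraic multiplicity 3, geometric multiplicity 1

The characteristic polynomial is (x + 2)^3, so the factor x + 2 appears with exponent 3: the algebraic multiplicity is 3.

rank(A + 2I) = 2, so the eigenspace has dimension 3 - 2 = 1: the geometric multiplicity is 1.

Since 1 < 3, A is not diagonalizable.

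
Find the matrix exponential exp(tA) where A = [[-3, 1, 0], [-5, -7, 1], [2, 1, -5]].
A has Jordan form J = [[-5, 1, 0], [0, -5, 1], [0, 0, -5]] with A = PJP^{-1}, so e^{tA} = P e^{tJ} P^{-1}.

For a Jordan block J_k(λ), e^{tJ_k(λ)} = e^{λt} · (I + tN + t^2 N^2/2! + ... + t^{k-1} N^{k-1}/(k-1)!) where N is the nilpotent superdiagonal part.

Assembling the blocks and conjugating back gives the entries of e^{tA} as shown above.

e^{tA} = [[(-t^2 + 4*t + 2)*e^{-5*t}/2, t*e^{-5*t}, t^2*e^{-5*t}/2], [t*(t - 5)*e^{-5*t}, (1 - 2*t)*e^{-5*t}, t*(1 - t)*e^{-5*t}], [t*(4 - t)*e^{-5*t}/2, t*e^{-5*t}, (t^2 + 2)*e^{-5*t}/2]]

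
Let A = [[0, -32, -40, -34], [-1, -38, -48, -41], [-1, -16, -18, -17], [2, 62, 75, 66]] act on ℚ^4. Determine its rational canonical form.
R = [[2, 0, 0, 0], [0, 0, 0, 10], [0, 1, 0, -17], [0, 0, 1, 8]]

The invariant factors of A (the non-unit diagonal entries of the Smith normal form of xI - A over ℚ[x]) are x - 2, (x - 5)(x - 2)(x - 1), each dividing the next. The characteristic polynomial is their product, (x - 5)(x - 2)^2(x - 1).

The rational canonical form is the block-diagonal matrix of companion matrices C(f_i):
R = [[2, 0, 0, 0], [0, 0, 0, 10], [0, 1, 0, -17], [0, 0, 1, 8]].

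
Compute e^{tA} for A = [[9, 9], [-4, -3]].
e^{tA} = [[(6*t + 1)*e^{3*t}, 9*t*e^{3*t}], [-4*t*e^{3*t}, (1 - 6*t)*e^{3*t}]]

A has Jordan form J = [[3, 1], [0, 3]] with A = PJP^{-1}, so e^{tA} = P e^{tJ} P^{-1}.

For a Jordan block J_k(λ), e^{tJ_k(λ)} = e^{λt} · (I + tN + t^2 N^2/2! + ... + t^{k-1} N^{k-1}/(k-1)!) where N is the nilpotent superdiagonal part.

Assembling the blocks and conjugating back gives the entries of e^{tA} as shown above.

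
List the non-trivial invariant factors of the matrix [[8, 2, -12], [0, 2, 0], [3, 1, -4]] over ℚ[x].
The Jordan structure of A has elementary divisors (x - 2)^2, (x - 2). Arranging the block sizes at each eigenvalue in decreasing order and taking row products gives the invariant factors.

Invariant factors (smallest first, each dividing the next): x - 2, (x - 2)^2.

Check: the last factor (x - 2)^2 is the minimal polynomial, and the product (x - 2)^3 is the characteristic polynomial.

x - 2, (x - 2)^2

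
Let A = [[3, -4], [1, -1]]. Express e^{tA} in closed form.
A has Jordan form J = [[1, 1], [0, 1]] with A = PJP^{-1}, so e^{tA} = P e^{tJ} P^{-1}.

For a Jordan block J_k(λ), e^{tJ_k(λ)} = e^{λt} · (I + tN + t^2 N^2/2! + ... + t^{k-1} N^{k-1}/(k-1)!) where N is the nilpotent superdiagonal part.

Assembling the blocks and conjugating back gives the entries of e^{tA} as shown above.

e^{tA} = [[(2*t + 1)*e^{t}, -4*t*e^{t}], [t*e^{t}, (1 - 2*t)*e^{t}]]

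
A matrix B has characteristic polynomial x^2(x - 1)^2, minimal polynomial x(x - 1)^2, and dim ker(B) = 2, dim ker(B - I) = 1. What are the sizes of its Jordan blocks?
Jordan blocks: (0, 1), (0, 1), (1, 2)

λ = 0: algebraic multiplicity 2 (exponent in χ_B), largest block size 1 (exponent in m_B), 2 blocks (geometric multiplicity). These force block sizes [1, 1].
λ = 1: algebraic multiplicity 2 (exponent in χ_B), largest block size 2 (exponent in m_B), 1 block (geometric multiplicity). This forces block sizes [2].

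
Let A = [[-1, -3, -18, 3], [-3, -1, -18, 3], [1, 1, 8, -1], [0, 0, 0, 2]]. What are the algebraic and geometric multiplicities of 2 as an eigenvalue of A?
algebraic multiplicity 4, geometric multiplicity 3

The characteristic polynomial is (x - 2)^4, so the factor x - 2 appears with exponent 4: the algebraic multiplicity is 4.

rank(A - 2I) = 1, so the eigenspace has dimension 4 - 1 = 3: the geometric multiplicity is 3.

Since 3 < 4, A is not diagonalizable.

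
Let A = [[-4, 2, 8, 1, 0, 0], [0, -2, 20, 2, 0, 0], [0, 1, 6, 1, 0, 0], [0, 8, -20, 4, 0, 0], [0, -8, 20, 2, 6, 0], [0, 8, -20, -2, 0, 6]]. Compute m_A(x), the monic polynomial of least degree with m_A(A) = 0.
The characteristic polynomial factors as (x - 6)^4(x + 4)^2. The minimal polynomial is ∏(x - λ)^{k_λ} where k_λ is the size of the largest Jordan block at λ.

For λ = -4: rank(A + 4I) = 5, and the largest Jordan block has size 2 (the smallest k with rank((A + 4I)^k) = rank((A + 4I)^(k+1))).
For λ = 6: rank(A - 6I) = 3, and the largest Jordan block has size 2 (the smallest k with rank((A - 6I)^k) = rank((A - 6I)^(k+1))).

So m_A(x) = (x - 6)^2(x + 4)^2.

m_A(x) = (x - 6)^2(x + 4)^2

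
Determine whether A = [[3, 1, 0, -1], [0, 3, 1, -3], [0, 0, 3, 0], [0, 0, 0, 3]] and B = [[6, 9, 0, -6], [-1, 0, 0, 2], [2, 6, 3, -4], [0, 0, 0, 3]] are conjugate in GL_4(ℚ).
Both have characteristic polynomial (x - 3)^4, but the minimal polynomial of A is (x - 3)^3 while the minimal polynomial of B is (x - 3)^2. The minimal polynomial is a similarity invariant, so A and B are not similar.

No.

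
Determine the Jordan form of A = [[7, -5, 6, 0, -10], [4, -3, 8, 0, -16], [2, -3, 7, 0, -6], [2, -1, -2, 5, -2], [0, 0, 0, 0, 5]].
J = [[3, 1, 0, 0, 0], [0, 3, 0, 0, 0], [0, 0, 5, 0, 0], [0, 0, 0, 5, 0], [0, 0, 0, 0, 5]]

The characteristic polynomial is det(xI - A) = (x - 5)^3(x - 3)^2, so the eigenvalues are 3 (algebraic multiplicity 2), 5 (algebraic multiplicity 3).

For λ = 3: rank(A - 3I) = 4, rank((A - 3I)^2) = 3. The eigenspace has dimension 5 - 4 = 1, so there is 1 Jordan block; the rank sequence gives block sizes [2].

For λ = 5: rank(A - 5I) = 2. The eigenspace has dimension 5 - 2 = 3, so there are 3 Jordan blocks; the rank sequence gives block sizes [1, 1, 1].

Assembling the blocks gives the Jordan form J above.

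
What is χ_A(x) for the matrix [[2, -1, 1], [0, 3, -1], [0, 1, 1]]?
χ_A(x) = (x - 2)^3

xI - A = [[x - 2, 1, -1], [0, x - 3, 1], [0, -1, x - 1]].

Expanding det(xI - A) along the first row:
det(xI - A) = + (x - 2)·det([[x - 3, 1], [-1, x - 1]]) - (1)·det([[0, 1], [0, x - 1]]) + (-1)·det([[0, x - 3], [0, -1]]).

Evaluating gives χ_A(x) = x^3 - 6x^2 + 12x - 8 = (x - 2)^3.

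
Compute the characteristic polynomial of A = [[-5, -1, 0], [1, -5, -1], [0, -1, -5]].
χ_A(x) = (x + 5)^3

xI - A = [[x + 5, 1, 0], [-1, x + 5, 1], [0, 1, x + 5]].

Expanding det(xI - A) along the first row:
det(xI - A) = + (x + 5)·det([[x + 5, 1], [1, x + 5]]) - (1)·det([[-1, 1], [0, x + 5]]) + (0)·det([[-1, x + 5], [0, 1]]).

Evaluating gives χ_A(x) = x^3 + 15x^2 + 75x + 125 = (x + 5)^3.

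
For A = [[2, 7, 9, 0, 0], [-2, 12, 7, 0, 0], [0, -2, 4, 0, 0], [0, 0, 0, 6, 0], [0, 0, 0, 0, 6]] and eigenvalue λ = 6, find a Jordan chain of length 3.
v_1 = [[0, 1, -1, 0, 0]]^T, v_2 = [[-2, -1, 0, 0, 0]]^T, v_3 = [[1, -2, 2, 0, 0]]^T

We seek v_1 ∈ ker((A - 6I)^3) \ ker((A - 6I)^2), then set v_{i+1} = (A - 6I) v_i.

One such chain is v_1 = [[0, 1, -1, 0, 0]]^T, v_2 = [[-2, -1, 0, 0, 0]]^T, v_3 = [[1, -2, 2, 0, 0]]^T. Check: (A - 6I) v_3 = [[0, 0, 0, 0, 0]]^T = 0.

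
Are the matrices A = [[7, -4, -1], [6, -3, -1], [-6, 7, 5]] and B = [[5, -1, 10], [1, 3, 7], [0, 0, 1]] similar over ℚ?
Two matrices over a field are similar if and only if they have the same invariant factors.

Both A and B have characteristic polynomial (x - 4)^2(x - 1) and minimal polynomial (x - 4)^2(x - 1). Computing further, both have invariant factors (x - 4)^2(x - 1). Hence A and B are similar.

Yes.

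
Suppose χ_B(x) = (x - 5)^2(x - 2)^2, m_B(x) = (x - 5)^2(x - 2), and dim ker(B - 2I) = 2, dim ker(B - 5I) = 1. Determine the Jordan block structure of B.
Jordan blocks: (2, 1), (2, 1), (5, 2)

λ = 2: algebraic multiplicity 2 (exponent in χ_B), largest block size 1 (exponent in m_B), 2 blocks (geometric multiplicity). These force block sizes [1, 1].
λ = 5: algebraic multiplicity 2 (exponent in χ_B), largest block size 2 (exponent in m_B), 1 block (geometric multiplicity). This forces block sizes [2].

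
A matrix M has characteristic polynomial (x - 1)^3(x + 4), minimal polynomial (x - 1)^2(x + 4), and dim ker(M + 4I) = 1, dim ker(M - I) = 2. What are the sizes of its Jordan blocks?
λ = -4: algebraic multiplicity 1 (exponent in χ_M), largest block size 1 (exponent in m_M), 1 block (geometric multiplicity). This forces block sizes [1].
λ = 1: algebraic multiplicity 3 (exponent in χ_M), largest block size 2 (exponent in m_M), 2 blocks (geometric multiplicity). These force block sizes [2, 1].

Jordan blocks: (-4, 1), (1, 2), (1, 1)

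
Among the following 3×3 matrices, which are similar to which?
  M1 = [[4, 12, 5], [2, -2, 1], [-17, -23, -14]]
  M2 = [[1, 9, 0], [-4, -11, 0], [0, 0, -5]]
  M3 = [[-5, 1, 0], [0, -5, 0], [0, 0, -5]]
2 classes: {M1}, {M2, M3}

Characteristic polynomials: χ_{M1} = (x + 4)^3, χ_{M2} = (x + 5)^3, χ_{M3} = (x + 5)^3.

{M1}: invariant factors (x + 4)^3.

{M2, M3}: invariant factors x + 5, (x + 5)^2.

Matrices are similar if and only if their invariant-factor lists agree; the partition into similarity classes is {M1}, {M2, M3}.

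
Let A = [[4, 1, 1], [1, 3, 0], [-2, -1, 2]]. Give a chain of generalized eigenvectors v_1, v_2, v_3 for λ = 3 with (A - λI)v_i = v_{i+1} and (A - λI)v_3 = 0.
v_1 = [[0, -2, 3]]^T, v_2 = [[1, 0, -1]]^T, v_3 = [[0, 1, -1]]^T

We seek v_1 ∈ ker((A - 3I)^3) \ ker((A - 3I)^2), then set v_{i+1} = (A - 3I) v_i.

One such chain is v_1 = [[0, -2, 3]]^T, v_2 = [[1, 0, -1]]^T, v_3 = [[0, 1, -1]]^T. Check: (A - 3I) v_3 = [[0, 0, 0]]^T = 0.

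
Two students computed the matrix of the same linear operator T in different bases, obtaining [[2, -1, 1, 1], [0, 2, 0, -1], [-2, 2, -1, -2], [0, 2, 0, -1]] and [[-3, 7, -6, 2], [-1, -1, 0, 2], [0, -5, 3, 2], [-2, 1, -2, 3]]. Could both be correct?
Two matrices over a field are similar if and only if they have the same invariant factors.

Both A and B have characteristic polynomial x^2(x - 1)^2 and minimal polynomial x^2(x - 1). Computing further, both have invariant factors x - 1, x^2(x - 1). Hence A and B are similar.

Yes.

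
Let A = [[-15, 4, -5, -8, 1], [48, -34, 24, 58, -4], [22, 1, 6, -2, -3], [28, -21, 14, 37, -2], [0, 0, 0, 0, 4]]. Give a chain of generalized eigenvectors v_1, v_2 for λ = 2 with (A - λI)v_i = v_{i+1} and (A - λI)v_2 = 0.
v_1 = [[0, 1, -1, 1, 0]]^T, v_2 = [[1, -2, -5, 0, 0]]^T

We seek v_1 ∈ ker((A - 2I)^2) \ ker(A - 2I), then set v_{i+1} = (A - 2I) v_i.

One such chain is v_1 = [[0, 1, -1, 1, 0]]^T, v_2 = [[1, -2, -5, 0, 0]]^T. Check: (A - 2I) v_2 = [[0, 0, 0, 0, 0]]^T = 0.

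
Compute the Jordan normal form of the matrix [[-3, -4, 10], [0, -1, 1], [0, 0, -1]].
The characteristic polynomial is det(xI - A) = (x + 1)^2(x + 3), so the eigenvalues are -3 (algebraic multiplicity 1), -1 (algebraic multiplicity 2).

For λ = -3: algebraic multiplicity 1 gives one 1×1 block.

For λ = -1: rank(A + I) = 2, rank((A + I)^2) = 1. The eigenspace has dimension 3 - 2 = 1, so there is 1 Jordan block; the rank sequence gives block sizes [2].

Assembling the blocks gives the Jordan form J above.

J = [[-3, 0, 0], [0, -1, 1], [0, 0, -1]]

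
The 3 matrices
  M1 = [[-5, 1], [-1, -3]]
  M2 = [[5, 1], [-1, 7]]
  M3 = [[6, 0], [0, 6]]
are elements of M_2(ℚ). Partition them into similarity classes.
Characteristic polynomials: χ_{M1} = (x + 4)^2, χ_{M2} = (x - 6)^2, χ_{M3} = (x - 6)^2.

{M1}: invariant factors (x + 4)^2.

{M2}: invariant factors (x - 6)^2.

{M3}: invariant factors x - 6, x - 6.

Matrices are similar if and only if their invariant-factor lists agree; the partition into similarity classes is {M1}, {M2}, {M3}.

3 classes: {M1}, {M2}, {M3}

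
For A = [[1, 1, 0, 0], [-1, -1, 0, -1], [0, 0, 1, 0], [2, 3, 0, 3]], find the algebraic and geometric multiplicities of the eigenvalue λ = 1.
The characteristic polynomial is (x - 1)^4, so the factor x - 1 appears with exponent 4: the algebraic multiplicity is 4.

rank(A - I) = 2, so the eigenspace has dimension 4 - 2 = 2: the geometric multiplicity is 2.

Since 2 < 4, A is not diagonalizable.

algebraic multiplicity 4, geometric multiplicity 2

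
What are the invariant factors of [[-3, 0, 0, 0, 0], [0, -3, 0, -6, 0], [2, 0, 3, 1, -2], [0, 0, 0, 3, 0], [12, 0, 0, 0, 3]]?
(x - 3)(x + 3), (x - 3)^2(x + 3)

The Jordan structure of A has elementary divisors (x + 3), (x + 3), (x - 3)^2, (x - 3). Arranging the block sizes at each eigenvalue in decreasing order and taking row products gives the invariant factors.

Invariant factors (smallest first, each dividing the next): (x - 3)(x + 3), (x - 3)^2(x + 3).

Check: the last factor (x - 3)^2(x + 3) is the minimal polynomial, and the product (x - 3)^3(x + 3)^2 is the characteristic polynomial.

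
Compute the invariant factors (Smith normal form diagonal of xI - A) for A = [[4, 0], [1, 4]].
(x - 4)^2

The Jordan structure of A has elementary divisors (x - 4)^2. Arranging the block sizes at each eigenvalue in decreasing order and taking row products gives the invariant factors.

Invariant factors (smallest first, each dividing the next): (x - 4)^2.

Check: the last factor (x - 4)^2 is the minimal polynomial, and the product (x - 4)^2 is the characteristic polynomial.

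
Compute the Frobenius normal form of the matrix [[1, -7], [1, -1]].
R = [[0, -6], [1, 0]]

The invariant factors of A (the non-unit diagonal entries of the Smith normal form of xI - A over ℚ[x]) are x^2 + 6, each dividing the next. The characteristic polynomial is their product, x^2 + 6.

The rational canonical form is the block-diagonal matrix of companion matrices C(f_i):
R = [[0, -6], [1, 0]].

Note the characteristic polynomial does not split into linear factors over ℚ, so A has no Jordan form over ℚ; the rational canonical form exists over any field.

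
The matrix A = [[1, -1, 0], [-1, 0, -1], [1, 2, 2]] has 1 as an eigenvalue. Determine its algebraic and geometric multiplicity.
algebraic multiplicity 3, geometric multiplicity 1

The characteristic polynomial is (x - 1)^3, so the factor x - 1 appears with exponent 3: the algebraic multiplicity is 3.

rank(A - I) = 2, so the eigenspace has dimension 3 - 2 = 1: the geometric multiplicity is 1.

Since 1 < 3, A is not diagonalizable.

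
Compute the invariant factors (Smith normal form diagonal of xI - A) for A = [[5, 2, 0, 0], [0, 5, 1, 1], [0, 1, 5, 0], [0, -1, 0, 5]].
x - 5, (x - 5)^3

The Jordan structure of A has elementary divisors (x - 5)^3, (x - 5). Arranging the block sizes at each eigenvalue in decreasing order and taking row products gives the invariant factors.

Invariant factors (smallest first, each dividing the next): x - 5, (x - 5)^3.

Check: the last factor (x - 5)^3 is the minimal polynomial, and the product (x - 5)^4 is the characteristic polynomial.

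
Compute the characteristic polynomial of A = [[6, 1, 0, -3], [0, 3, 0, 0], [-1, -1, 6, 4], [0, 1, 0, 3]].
χ_A(x) = (x - 6)^2(x - 3)^2

xI - A = [[x - 6, -1, 0, 3], [0, x - 3, 0, 0], [1, 1, x - 6, -4], [0, -1, 0, x - 3]].

Expanding det(xI - A) along the first row:
det(xI - A) = + (x - 6)·det([[x - 3, 0, 0], [1, x - 6, -4], [-1, 0, x - 3]]) - (-1)·det([[0, 0, 0], [1, x - 6, -4], [0, 0, x - 3]]) + (0)·det([[0, x - 3, 0], [1, 1, -4], [0, -1, x - 3]]) - (3)·det([[0, x - 3, 0], [1, 1, x - 6], [0, -1, 0]]).

Evaluating gives χ_A(x) = x^4 - 18x^3 + 117x^2 - 324x + 324 = (x - 6)^2(x - 3)^2.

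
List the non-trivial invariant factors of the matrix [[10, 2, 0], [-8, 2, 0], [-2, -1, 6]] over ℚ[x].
x - 6, (x - 6)^2

The Jordan structure of A has elementary divisors (x - 6)^2, (x - 6). Arranging the block sizes at each eigenvalue in decreasing order and taking row products gives the invariant factors.

Invariant factors (smallest first, each dividing the next): x - 6, (x - 6)^2.

Check: the last factor (x - 6)^2 is the minimal polynomial, and the product (x - 6)^3 is the characteristic polynomial.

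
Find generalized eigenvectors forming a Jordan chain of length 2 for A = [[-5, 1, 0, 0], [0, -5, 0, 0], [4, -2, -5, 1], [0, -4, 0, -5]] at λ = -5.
v_1 = [[0, 1, -2, 1]]^T, v_2 = [[1, 0, -1, -4]]^T

We seek v_1 ∈ ker((A + 5I)^2) \ ker(A + 5I), then set v_{i+1} = (A + 5I) v_i.

One such chain is v_1 = [[0, 1, -2, 1]]^T, v_2 = [[1, 0, -1, -4]]^T. Check: (A + 5I) v_2 = [[0, 0, 0, 0]]^T = 0.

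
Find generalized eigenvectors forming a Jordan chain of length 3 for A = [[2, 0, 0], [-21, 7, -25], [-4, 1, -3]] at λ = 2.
v_1 = [[-1, 1, 1]]^T, v_2 = [[0, 1, 0]]^T, v_3 = [[0, 5, 1]]^T

We seek v_1 ∈ ker((A - 2I)^3) \ ker((A - 2I)^2), then set v_{i+1} = (A - 2I) v_i.

One such chain is v_1 = [[-1, 1, 1]]^T, v_2 = [[0, 1, 0]]^T, v_3 = [[0, 5, 1]]^T. Check: (A - 2I) v_3 = [[0, 0, 0]]^T = 0.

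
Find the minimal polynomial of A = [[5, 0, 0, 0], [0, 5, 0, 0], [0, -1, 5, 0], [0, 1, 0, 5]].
The characteristic polynomial factors as (x - 5)^4. The minimal polynomial is ∏(x - λ)^{k_λ} where k_λ is the size of the largest Jordan block at λ.

For λ = 5: rank(A - 5I) = 1, and the largest Jordan block has size 2 (the smallest k with rank((A - 5I)^k) = rank((A - 5I)^(k+1))).

So m_A(x) = (x - 5)^2.

m_A(x) = (x - 5)^2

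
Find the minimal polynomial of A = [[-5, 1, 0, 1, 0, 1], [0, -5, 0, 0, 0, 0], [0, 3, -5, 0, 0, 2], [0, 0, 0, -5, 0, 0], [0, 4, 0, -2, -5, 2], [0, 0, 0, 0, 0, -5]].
The characteristic polynomial factors as (x + 5)^6. The minimal polynomial is ∏(x - λ)^{k_λ} where k_λ is the size of the largest Jordan block at λ.

For λ = -5: rank(A + 5I) = 2, and the largest Jordan block has size 2 (the smallest k with rank((A + 5I)^k) = rank((A + 5I)^(k+1))).

So m_A(x) = (x + 5)^2.

m_A(x) = (x + 5)^2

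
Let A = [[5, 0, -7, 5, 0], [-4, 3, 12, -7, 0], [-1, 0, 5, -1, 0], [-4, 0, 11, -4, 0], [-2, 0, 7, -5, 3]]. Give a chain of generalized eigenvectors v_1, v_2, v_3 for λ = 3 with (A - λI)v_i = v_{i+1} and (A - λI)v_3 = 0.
We seek v_1 ∈ ker((A - 3I)^3) \ ker((A - 3I)^2), then set v_{i+1} = (A - 3I) v_i.

One such chain is v_1 = [[-2, 1, 0, 1, 1]]^T, v_2 = [[1, 1, 1, 1, -1]]^T, v_3 = [[0, 1, 0, 0, 0]]^T. Check: (A - 3I) v_3 = [[0, 0, 0, 0, 0]]^T = 0.

v_1 = [[-2, 1, 0, 1, 1]]^T, v_2 = [[1, 1, 1, 1, -1]]^T, v_3 = [[0, 1, 0, 0, 0]]^T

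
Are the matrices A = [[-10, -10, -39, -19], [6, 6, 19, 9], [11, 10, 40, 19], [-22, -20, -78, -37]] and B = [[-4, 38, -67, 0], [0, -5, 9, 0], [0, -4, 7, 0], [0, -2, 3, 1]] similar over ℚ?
Two matrices over a field are similar if and only if they have the same invariant factors.

Both A and B have characteristic polynomial (x - 1)^3(x + 4) and minimal polynomial (x - 1)^2(x + 4). Computing further, both have invariant factors x - 1, (x - 1)^2(x + 4). Hence A and B are similar.

Yes.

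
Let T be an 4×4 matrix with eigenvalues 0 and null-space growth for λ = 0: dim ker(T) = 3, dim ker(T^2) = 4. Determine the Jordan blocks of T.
Jordan blocks: (0, 2), (0, 1), (0, 1)

λ = 0: successive nullity increments [3, 1] count blocks of size ≥ k; block sizes are [2, 1, 1].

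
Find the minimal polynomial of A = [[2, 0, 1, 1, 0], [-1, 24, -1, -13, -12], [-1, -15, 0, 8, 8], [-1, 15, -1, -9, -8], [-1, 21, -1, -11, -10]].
m_A(x) = x^3(x - 6)(x - 1)

The characteristic polynomial factors as x^3(x - 6)(x - 1). The minimal polynomial is ∏(x - λ)^{k_λ} where k_λ is the size of the largest Jordan block at λ.

For λ = 0: rank(A) = 4, and the largest Jordan block has size 3 (the smallest k with rank(A^k) = rank(A^(k+1))).
For λ = 1: rank(A - I) = 4, and the largest Jordan block has size 1 (the smallest k with rank((A - I)^k) = rank((A - I)^(k+1))).
For λ = 6: rank(A - 6I) = 4, and the largest Jordan block has size 1 (the smallest k with rank((A - 6I)^k) = rank((A - 6I)^(k+1))).

So m_A(x) = x^3(x - 6)(x - 1).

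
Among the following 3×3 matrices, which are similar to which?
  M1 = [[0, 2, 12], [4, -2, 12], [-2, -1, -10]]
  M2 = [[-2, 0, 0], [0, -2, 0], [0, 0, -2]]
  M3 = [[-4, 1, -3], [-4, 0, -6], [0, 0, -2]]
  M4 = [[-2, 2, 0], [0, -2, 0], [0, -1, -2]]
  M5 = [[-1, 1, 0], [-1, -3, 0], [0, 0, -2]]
Characteristic polynomials: χ_{M1} = (x + 4)^3, χ_{M2} = (x + 2)^3, χ_{M3} = (x + 2)^3, χ_{M4} = (x + 2)^3, χ_{M5} = (x + 2)^3.

{M1}: invariant factors x + 4, (x + 4)^2.

{M2}: invariant factors x + 2, x + 2, x + 2.

{M3, M4, M5}: invariant factors x + 2, (x + 2)^2.

Matrices are similar if and only if their invariant-factor lists agree; the partition into similarity classes is {M1}, {M2}, {M3, M4, M5}.

3 classes: {M1}, {M2}, {M3, M4, M5}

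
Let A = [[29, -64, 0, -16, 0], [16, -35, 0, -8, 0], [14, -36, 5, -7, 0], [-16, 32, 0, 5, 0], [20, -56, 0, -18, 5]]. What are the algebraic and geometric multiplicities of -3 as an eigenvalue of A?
algebraic multiplicity 2, geometric multiplicity 2

The characteristic polynomial is (x - 5)^3(x + 3)^2, so the factor x + 3 appears with exponent 2: the algebraic multiplicity is 2.

rank(A + 3I) = 3, so the eigenspace has dimension 5 - 3 = 2: the geometric multiplicity is 2.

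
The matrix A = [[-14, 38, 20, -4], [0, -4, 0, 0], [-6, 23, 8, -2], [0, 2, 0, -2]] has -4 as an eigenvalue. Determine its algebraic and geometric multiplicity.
The characteristic polynomial is (x + 2)^2(x + 4)^2, so the factor x + 4 appears with exponent 2: the algebraic multiplicity is 2.

rank(A + 4I) = 3, so the eigenspace has dimension 4 - 3 = 1: the geometric multiplicity is 1.

Since 1 < 2, A is not diagonalizable.

algebraic multiplicity 2, geometric multiplicity 1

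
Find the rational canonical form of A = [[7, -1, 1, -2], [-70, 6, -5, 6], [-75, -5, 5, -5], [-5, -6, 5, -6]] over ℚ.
The invariant factors of A (the non-unit diagonal entries of the Smith normal form of xI - A over ℚ[x]) are x - 5, (x - 5)^2(x + 3), each dividing the next. The characteristic polynomial is their product, (x - 5)^3(x + 3).

The rational canonical form is the block-diagonal matrix of companion matrices C(f_i):
R = [[5, 0, 0, 0], [0, 0, 0, -75], [0, 1, 0, 5], [0, 0, 1, 7]].

R = [[5, 0, 0, 0], [0, 0, 0, -75], [0, 1, 0, 5], [0, 0, 1, 7]]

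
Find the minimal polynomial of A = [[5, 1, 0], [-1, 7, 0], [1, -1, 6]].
The characteristic polynomial factors as (x - 6)^3. The minimal polynomial is ∏(x - λ)^{k_λ} where k_λ is the size of the largest Jordan block at λ.

For λ = 6: rank(A - 6I) = 1, and the largest Jordan block has size 2 (the smallest k with rank((A - 6I)^k) = rank((A - 6I)^(k+1))).

So m_A(x) = (x - 6)^2.

m_A(x) = (x - 6)^2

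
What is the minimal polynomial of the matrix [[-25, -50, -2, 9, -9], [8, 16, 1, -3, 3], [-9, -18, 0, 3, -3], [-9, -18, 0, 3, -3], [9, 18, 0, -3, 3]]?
The characteristic polynomial factors as x^4(x + 3). The minimal polynomial is ∏(x - λ)^{k_λ} where k_λ is the size of the largest Jordan block at λ.

For λ = -3: rank(A + 3I) = 4, and the largest Jordan block has size 1 (the smallest k with rank((A + 3I)^k) = rank((A + 3I)^(k+1))).
For λ = 0: rank(A) = 2, and the largest Jordan block has size 2 (the smallest k with rank(A^k) = rank(A^(k+1))).

So m_A(x) = x^2(x + 3).

m_A(x) = x^2(x + 3)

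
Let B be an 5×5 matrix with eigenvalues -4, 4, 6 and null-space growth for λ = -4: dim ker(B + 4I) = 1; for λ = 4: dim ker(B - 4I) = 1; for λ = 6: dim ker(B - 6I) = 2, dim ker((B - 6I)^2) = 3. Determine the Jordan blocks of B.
Jordan blocks: (-4, 1), (4, 1), (6, 2), (6, 1)

λ = -4: successive nullity increments [1] count blocks of size ≥ k; block sizes are [1].
λ = 4: successive nullity increments [1] count blocks of size ≥ k; block sizes are [1].
λ = 6: successive nullity increments [2, 1] count blocks of size ≥ k; block sizes are [2, 1].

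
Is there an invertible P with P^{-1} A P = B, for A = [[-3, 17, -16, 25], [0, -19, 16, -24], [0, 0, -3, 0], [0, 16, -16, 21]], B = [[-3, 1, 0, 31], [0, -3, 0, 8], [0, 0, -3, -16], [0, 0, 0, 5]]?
Yes.

Two matrices over a field are similar if and only if they have the same invariant factors.

Both A and B have characteristic polynomial (x - 5)(x + 3)^3 and minimal polynomial (x - 5)(x + 3)^2. Computing further, both have invariant factors x + 3, (x - 5)(x + 3)^2. Hence A and B are similar.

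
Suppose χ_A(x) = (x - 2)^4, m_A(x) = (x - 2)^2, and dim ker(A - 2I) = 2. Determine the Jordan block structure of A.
λ = 2: algebraic multiplicity 4 (exponent in χ_A), largest block size 2 (exponent in m_A), 2 blocks (geometric multiplicity). These force block sizes [2, 2].

Jordan blocks: (2, 2), (2, 2)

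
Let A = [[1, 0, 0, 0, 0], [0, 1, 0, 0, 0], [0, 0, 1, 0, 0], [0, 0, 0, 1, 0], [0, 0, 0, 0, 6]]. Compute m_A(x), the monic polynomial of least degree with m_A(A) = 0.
The characteristic polynomial factors as (x - 6)(x - 1)^4. The minimal polynomial is ∏(x - λ)^{k_λ} where k_λ is the size of the largest Jordan block at λ.

For λ = 1: rank(A - I) = 1, and the largest Jordan block has size 1 (the smallest k with rank((A - I)^k) = rank((A - I)^(k+1))).
For λ = 6: rank(A - 6I) = 4, and the largest Jordan block has size 1 (the smallest k with rank((A - 6I)^k) = rank((A - 6I)^(k+1))).

So m_A(x) = (x - 6)(x - 1).

m_A(x) = (x - 6)(x - 1)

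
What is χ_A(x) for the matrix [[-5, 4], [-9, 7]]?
xI - A = [[x + 5, -4], [9, x - 7]].

Expanding det(xI - A) along the first row:
det(xI - A) = + (x + 5)·det([[x - 7]]) - (-4)·det([[9]]).

Evaluating gives χ_A(x) = x^2 - 2x + 1 = (x - 1)^2.

χ_A(x) = (x - 1)^2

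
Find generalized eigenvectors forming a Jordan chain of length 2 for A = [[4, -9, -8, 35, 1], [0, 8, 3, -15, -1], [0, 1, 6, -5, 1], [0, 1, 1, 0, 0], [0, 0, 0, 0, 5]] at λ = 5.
v_1 = [[0, 0, 0, 0, 1]]^T, v_2 = [[1, -1, 1, 0, 0]]^T

We seek v_1 ∈ ker((A - 5I)^2) \ ker(A - 5I), then set v_{i+1} = (A - 5I) v_i.

One such chain is v_1 = [[0, 0, 0, 0, 1]]^T, v_2 = [[1, -1, 1, 0, 0]]^T. Check: (A - 5I) v_2 = [[0, 0, 0, 0, 0]]^T = 0.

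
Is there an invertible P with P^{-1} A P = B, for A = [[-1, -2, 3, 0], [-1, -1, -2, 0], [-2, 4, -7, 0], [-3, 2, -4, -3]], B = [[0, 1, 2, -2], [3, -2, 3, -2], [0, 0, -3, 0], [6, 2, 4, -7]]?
Yes.

Two matrices over a field are similar if and only if they have the same invariant factors.

Both A and B have characteristic polynomial (x + 3)^4 and minimal polynomial (x + 3)^3. Computing further, both have invariant factors x + 3, (x + 3)^3. Hence A and B are similar.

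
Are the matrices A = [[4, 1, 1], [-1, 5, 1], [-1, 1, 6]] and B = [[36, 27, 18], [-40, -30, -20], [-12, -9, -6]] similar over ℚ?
trace(A) = 15 but trace(B) = 0. The trace is a similarity invariant, so A and B are not similar.

No.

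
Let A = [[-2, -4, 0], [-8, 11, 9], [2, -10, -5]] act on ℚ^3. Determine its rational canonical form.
R = [[0, 0, 18], [1, 0, 9], [0, 1, 4]]

The invariant factors of A (the non-unit diagonal entries of the Smith normal form of xI - A over ℚ[x]) are (x - 6)(x^2 + 2x + 3), each dividing the next. The characteristic polynomial is their product, (x - 6)(x^2 + 2x + 3).

The rational canonical form is the block-diagonal matrix of companion matrices C(f_i):
R = [[0, 0, 18], [1, 0, 9], [0, 1, 4]].

Note the characteristic polynomial does not split into linear factors over ℚ, so A has no Jordan form over ℚ; the rational canonical form exists over any field.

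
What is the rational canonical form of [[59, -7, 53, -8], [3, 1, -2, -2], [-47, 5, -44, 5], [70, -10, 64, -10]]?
The invariant factors of A (the non-unit diagonal entries of the Smith normal form of xI - A over ℚ[x]) are (x - 6)(x^3 + x + 4), each dividing the next. The characteristic polynomial is their product, (x - 6)(x^3 + x + 4).

The rational canonical form is the block-diagonal matrix of companion matrices C(f_i):
R = [[0, 0, 0, 24], [1, 0, 0, 2], [0, 1, 0, -1], [0, 0, 1, 6]].

Note the characteristic polynomial does not split into linear factors over ℚ, so A has no Jordan form over ℚ; the rational canonical form exists over any field.

R = [[0, 0, 0, 24], [1, 0, 0, 2], [0, 1, 0, -1], [0, 0, 1, 6]]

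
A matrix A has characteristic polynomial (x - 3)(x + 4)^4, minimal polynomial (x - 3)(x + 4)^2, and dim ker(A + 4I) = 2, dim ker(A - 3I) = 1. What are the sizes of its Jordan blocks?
λ = -4: algebraic multiplicity 4 (exponent in χ_A), largest block size 2 (exponent in m_A), 2 blocks (geometric multiplicity). These force block sizes [2, 2].
λ = 3: algebraic multiplicity 1 (exponent in χ_A), largest block size 1 (exponent in m_A), 1 block (geometric multiplicity). This forces block sizes [1].

Jordan blocks: (-4, 2), (-4, 2), (3, 1)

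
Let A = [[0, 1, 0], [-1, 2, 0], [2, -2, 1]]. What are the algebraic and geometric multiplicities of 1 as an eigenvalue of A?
The characteristic polynomial is (x - 1)^3, so the factor x - 1 appears with exponent 3: the algebraic multiplicity is 3.

rank(A - I) = 1, so the eigenspace has dimension 3 - 1 = 2: the geometric multiplicity is 2.

Since 2 < 3, A is not diagonalizable.

algebraic multiplicity 3, geometric multiplicity 2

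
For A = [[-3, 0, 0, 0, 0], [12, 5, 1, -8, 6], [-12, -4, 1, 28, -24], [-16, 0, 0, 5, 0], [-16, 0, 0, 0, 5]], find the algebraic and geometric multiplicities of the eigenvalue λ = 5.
The characteristic polynomial is (x - 5)^2(x - 3)^2(x + 3), so the factor x - 5 appears with exponent 2: the algebraic multiplicity is 2.

rank(A - 5I) = 3, so the eigenspace has dimension 5 - 3 = 2: the geometric multiplicity is 2.

algebraic multiplicity 2, geometric multiplicity 2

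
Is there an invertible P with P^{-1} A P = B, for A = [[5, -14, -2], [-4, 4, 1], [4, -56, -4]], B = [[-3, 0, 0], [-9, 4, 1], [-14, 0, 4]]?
Yes.

Two matrices over a field are similar if and only if they have the same invariant factors.

Both A and B have characteristic polynomial (x - 4)^2(x + 3) and minimal polynomial (x - 4)^2(x + 3). Computing further, both have invariant factors (x - 4)^2(x + 3). Hence A and B are similar.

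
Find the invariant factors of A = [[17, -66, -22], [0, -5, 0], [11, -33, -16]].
x + 5, (x - 6)(x + 5)

The Jordan structure of A has elementary divisors (x + 5), (x + 5), (x - 6). Arranging the block sizes at each eigenvalue in decreasing order and taking row products gives the invariant factors.

Invariant factors (smallest first, each dividing the next): x + 5, (x - 6)(x + 5).

Check: the last factor (x - 6)(x + 5) is the minimal polynomial, and the product (x - 6)(x + 5)^2 is the characteristic polynomial.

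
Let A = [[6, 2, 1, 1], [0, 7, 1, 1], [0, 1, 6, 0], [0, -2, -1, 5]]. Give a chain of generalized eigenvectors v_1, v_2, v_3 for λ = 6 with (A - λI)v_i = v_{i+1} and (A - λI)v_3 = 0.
We seek v_1 ∈ ker((A - 6I)^3) \ ker((A - 6I)^2), then set v_{i+1} = (A - 6I) v_i.

One such chain is v_1 = [[-1, 0, 1, 0]]^T, v_2 = [[1, 1, 0, -1]]^T, v_3 = [[1, 0, 1, -1]]^T. Check: (A - 6I) v_3 = [[0, 0, 0, 0]]^T = 0.

v_1 = [[-1, 0, 1, 0]]^T, v_2 = [[1, 1, 0, -1]]^T, v_3 = [[1, 0, 1, -1]]^T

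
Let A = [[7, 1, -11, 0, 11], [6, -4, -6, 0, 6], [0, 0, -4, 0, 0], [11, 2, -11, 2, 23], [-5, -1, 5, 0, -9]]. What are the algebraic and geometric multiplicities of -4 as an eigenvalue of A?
algebraic multiplicity 3, geometric multiplicity 2

The characteristic polynomial is (x - 2)^2(x + 4)^3, so the factor x + 4 appears with exponent 3: the algebraic multiplicity is 3.

rank(A + 4I) = 3, so the eigenspace has dimension 5 - 3 = 2: the geometric multiplicity is 2.

Since 2 < 3, A is not diagonalizable.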